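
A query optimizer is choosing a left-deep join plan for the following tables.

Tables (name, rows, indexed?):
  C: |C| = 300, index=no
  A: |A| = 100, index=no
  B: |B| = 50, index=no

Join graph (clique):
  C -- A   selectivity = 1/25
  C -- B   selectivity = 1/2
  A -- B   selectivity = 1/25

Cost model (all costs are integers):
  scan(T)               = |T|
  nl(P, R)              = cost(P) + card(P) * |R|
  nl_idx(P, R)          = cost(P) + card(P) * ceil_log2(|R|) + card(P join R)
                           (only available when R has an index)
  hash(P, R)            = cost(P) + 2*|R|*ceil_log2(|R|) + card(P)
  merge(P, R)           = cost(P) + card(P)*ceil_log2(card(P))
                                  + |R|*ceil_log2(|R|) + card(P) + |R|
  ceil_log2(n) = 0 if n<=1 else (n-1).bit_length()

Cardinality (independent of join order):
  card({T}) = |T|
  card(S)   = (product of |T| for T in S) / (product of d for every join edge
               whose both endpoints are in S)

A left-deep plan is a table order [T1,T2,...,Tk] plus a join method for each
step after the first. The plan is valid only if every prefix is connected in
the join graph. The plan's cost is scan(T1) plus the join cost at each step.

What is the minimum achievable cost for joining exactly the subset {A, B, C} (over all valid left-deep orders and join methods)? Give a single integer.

3800

Selinger DP over subsets of {A,B,C}:
  {C}: scan cost=300, card=300
  {A}: scan cost=100, card=100
  {B}: scan cost=50, card=50
  {AC}: card=1200; try (A,hash)→2000, (C,merge)→3900, (A,merge)→4100, (C,hash)→5600, (C,nl)→30100, (A,nl)→30300; best=2000 via (A,hash)
  {BC}: card=7500; try (B,hash)→1200, (C,merge)→3400, (B,merge)→3650, (C,hash)→5500, (C,nl)→15050, (B,nl)→15300; best=1200 via (B,hash)
  {AB}: card=200; try (B,hash)→800, (A,merge)→1200, (B,merge)→1250, (A,hash)→1500, (A,nl)→5050, (B,nl)→5100; best=800 via (B,hash)
  {ABC}: card=1200; try (B,hash)→3800, (C,merge)→5600, (C,hash)→6400, (A,hash)→10100, (B,merge)→16750, (C,nl)→60800 …(+3); best=3800 via (B,hash)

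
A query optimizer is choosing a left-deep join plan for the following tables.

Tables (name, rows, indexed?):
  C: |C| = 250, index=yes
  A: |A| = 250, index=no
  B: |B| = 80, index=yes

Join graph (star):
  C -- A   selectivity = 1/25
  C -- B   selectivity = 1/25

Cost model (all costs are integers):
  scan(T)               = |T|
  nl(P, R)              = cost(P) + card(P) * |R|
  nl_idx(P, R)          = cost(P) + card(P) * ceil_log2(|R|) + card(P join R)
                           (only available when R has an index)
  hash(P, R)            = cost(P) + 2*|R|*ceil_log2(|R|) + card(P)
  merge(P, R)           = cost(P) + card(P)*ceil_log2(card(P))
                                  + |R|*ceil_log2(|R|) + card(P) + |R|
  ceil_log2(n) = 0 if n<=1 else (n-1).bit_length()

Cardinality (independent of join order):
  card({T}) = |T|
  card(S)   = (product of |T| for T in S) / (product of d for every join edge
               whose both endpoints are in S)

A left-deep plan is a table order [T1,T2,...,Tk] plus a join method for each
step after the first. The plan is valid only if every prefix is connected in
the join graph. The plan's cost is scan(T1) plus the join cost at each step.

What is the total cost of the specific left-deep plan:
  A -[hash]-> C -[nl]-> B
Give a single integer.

204500

step 1: scan A: cost=250, card=250
step 2: join C via hash
    card(P join C) = 250*250/(25) = 2500
    cost = 250 + 2*250*8 + 250 = 4500
step 3: join B via nl
    card(P join B) = 2500*80/(25) = 8000
    cost = 4500 + 2500*80 = 204500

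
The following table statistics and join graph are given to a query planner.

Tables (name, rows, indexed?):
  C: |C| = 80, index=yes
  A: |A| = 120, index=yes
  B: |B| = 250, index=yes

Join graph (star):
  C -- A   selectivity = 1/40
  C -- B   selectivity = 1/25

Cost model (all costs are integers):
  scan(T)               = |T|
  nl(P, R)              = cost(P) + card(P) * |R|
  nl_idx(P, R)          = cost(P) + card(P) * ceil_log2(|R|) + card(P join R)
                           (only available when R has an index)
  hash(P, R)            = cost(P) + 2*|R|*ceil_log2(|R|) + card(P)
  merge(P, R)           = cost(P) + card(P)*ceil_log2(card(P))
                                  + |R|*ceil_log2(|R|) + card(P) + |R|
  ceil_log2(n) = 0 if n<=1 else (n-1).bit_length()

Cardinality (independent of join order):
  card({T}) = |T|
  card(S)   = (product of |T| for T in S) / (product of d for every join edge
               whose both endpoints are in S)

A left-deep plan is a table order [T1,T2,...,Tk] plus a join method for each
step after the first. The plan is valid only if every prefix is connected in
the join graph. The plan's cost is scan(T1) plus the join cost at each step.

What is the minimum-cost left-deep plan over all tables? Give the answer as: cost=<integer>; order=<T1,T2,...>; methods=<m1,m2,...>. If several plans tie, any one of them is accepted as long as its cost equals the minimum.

Selinger DP (subsets sized 1..n):
  {C}: scan cost=80, card=80
  {A}: scan cost=120, card=120
  {B}: scan cost=250, card=250
  {AC}: card=240; try (A,nl_idx)→880, (C,nl_idx)→1200, (C,hash)→1360, (A,merge)→1680, (C,merge)→1720, (A,hash)→1840 …(+2); best=880 via (A,nl_idx)
  {BC}: card=800; try (B,nl_idx)→1520, (C,hash)→1620, (C,nl_idx)→2800, (B,merge)→2970, (C,merge)→3140, (B,hash)→4160 …(+2); best=1520 via (B,nl_idx)
  {ABC}: card=2400; try (A,hash)→4000, (B,hash)→5120, (B,nl_idx)→5200, (B,merge)→5290, (A,nl_idx)→9520, (A,merge)→11280 …(+2); best=4000 via (A,hash)

cost=4000; order=C,B,A; methods=nl_idx,hash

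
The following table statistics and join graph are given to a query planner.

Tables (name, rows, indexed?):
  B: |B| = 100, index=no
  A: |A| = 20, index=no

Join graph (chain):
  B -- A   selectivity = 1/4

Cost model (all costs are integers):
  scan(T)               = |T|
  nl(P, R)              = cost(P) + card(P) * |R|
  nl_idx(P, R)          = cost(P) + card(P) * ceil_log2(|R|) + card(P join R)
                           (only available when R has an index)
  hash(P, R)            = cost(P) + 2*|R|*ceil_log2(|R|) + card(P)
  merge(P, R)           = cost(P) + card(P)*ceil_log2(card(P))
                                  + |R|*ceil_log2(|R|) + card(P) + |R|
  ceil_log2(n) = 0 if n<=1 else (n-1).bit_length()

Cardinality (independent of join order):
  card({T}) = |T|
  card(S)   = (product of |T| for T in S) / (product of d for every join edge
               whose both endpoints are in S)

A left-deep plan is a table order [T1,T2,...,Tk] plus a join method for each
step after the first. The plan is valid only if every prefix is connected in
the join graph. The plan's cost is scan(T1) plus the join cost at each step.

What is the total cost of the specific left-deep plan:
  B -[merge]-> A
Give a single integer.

1020

step 1: scan B: cost=100, card=100
step 2: join A via merge
    card(P join A) = 100*20/(4) = 500
    cost = 100 + 100*7 + 20*5 + 100 + 20 = 1020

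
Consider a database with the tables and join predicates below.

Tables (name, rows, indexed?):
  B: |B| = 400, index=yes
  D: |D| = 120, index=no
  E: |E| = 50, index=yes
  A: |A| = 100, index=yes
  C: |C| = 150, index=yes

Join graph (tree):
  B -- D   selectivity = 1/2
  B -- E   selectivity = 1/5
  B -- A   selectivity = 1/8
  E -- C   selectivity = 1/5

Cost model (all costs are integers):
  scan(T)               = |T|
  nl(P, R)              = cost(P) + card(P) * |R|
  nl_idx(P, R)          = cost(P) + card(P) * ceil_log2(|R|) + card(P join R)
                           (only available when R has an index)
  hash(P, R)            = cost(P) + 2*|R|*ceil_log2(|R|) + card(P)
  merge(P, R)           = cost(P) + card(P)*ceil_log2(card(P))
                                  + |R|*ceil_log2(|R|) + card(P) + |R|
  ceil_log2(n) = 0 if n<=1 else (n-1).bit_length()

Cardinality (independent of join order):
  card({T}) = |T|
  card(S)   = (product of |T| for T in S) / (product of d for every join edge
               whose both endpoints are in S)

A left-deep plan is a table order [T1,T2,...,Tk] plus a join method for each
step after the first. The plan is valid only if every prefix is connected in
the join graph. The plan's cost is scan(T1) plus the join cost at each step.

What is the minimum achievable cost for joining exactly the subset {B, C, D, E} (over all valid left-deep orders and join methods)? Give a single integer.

Selinger DP over subsets of {B,C,D,E}:
  {B}: scan cost=400, card=400
  {D}: scan cost=120, card=120
  {E}: scan cost=50, card=50
  {C}: scan cost=150, card=150
  {BD}: card=24000; try (D,hash)→2480, (B,merge)→5080, (D,merge)→5360, (B,hash)→7440, (B,nl_idx)→25200, (B,nl)→48120 …(+1); best=2480 via (D,hash)
  {BE}: card=4000; try (E,hash)→1400, (B,merge)→4400, (B,nl_idx)→4500, (E,merge)→4750, (E,nl_idx)→6800, (B,hash)→7300 …(+2); best=1400 via (E,hash)
  {CE}: card=1500; try (E,hash)→900, (C,merge)→1750, (E,merge)→1850, (C,nl_idx)→1950, (C,hash)→2500, (E,nl_idx)→2550 …(+2); best=900 via (E,hash)
  {BDE}: card=240000; try (D,hash)→7080, (E,hash)→27080, (D,merge)→54360, (E,nl_idx)→386480, (E,merge)→386830, (D,nl)→481400 …(+1); best=7080 via (D,hash)
  {BCE}: card=120000; try (C,hash)→7800, (B,hash)→9600, (B,merge)→22900, (C,merge)→54750, (B,nl_idx)→134400, (C,nl_idx)→153400 …(+2); best=7800 via (C,hash)
  {BCDE}: card=7200000; try (D,hash)→129480, (C,hash)→249480, (D,merge)→2168760, (C,merge)→4568430, (C,nl_idx)→9127080, (D,nl)→14407800 …(+1); best=129480 via (D,hash)

129480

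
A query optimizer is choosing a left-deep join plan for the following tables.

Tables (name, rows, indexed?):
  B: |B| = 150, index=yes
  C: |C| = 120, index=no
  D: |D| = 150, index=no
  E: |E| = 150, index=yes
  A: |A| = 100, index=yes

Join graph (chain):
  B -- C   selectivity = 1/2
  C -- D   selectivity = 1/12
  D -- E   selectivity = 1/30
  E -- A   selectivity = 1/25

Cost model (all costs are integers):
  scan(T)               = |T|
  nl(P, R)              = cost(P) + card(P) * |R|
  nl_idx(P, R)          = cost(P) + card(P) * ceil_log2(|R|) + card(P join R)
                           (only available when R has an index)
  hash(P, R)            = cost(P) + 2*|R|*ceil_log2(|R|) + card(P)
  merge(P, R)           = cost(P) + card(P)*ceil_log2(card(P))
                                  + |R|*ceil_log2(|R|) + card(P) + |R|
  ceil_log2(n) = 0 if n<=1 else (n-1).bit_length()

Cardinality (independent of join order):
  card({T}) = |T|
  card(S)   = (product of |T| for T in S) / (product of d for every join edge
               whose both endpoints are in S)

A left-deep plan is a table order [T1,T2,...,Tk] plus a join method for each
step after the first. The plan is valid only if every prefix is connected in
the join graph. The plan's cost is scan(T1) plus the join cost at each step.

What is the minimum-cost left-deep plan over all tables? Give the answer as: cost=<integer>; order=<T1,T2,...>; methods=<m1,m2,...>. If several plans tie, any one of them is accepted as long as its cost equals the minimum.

Selinger DP (subsets sized 1..n):
  {B}: scan cost=150, card=150
  {C}: scan cost=120, card=120
  {D}: scan cost=150, card=150
  {E}: scan cost=150, card=150
  {A}: scan cost=100, card=100
  {BC}: card=9000; try (C,hash)→1980, (B,merge)→2430, (C,merge)→2460, (B,hash)→2640, (B,nl_idx)→10080, (B,nl)→18120 …(+1); best=1980 via (C,hash)
  {CD}: card=1500; try (C,hash)→1980, (D,merge)→2430, (C,merge)→2460, (D,hash)→2640, (D,nl)→18120, (C,nl)→18150; best=1980 via (C,hash)
  {DE}: card=750; try (E,nl_idx)→2100, (E,hash)→2700, (D,hash)→2700, (E,merge)→2850, (D,merge)→2850, (E,nl)→22650 …(+1); best=2100 via (E,nl_idx)
  {AE}: card=600; try (E,nl_idx)→1500, (A,hash)→1700, (A,nl_idx)→1800, (E,merge)→2250, (A,merge)→2300, (E,hash)→2600 …(+2); best=1500 via (E,nl_idx)
  {BCD}: card=112500; try (B,hash)→5880, (D,hash)→13380, (B,merge)→21330, (B,nl_idx)→126480, (D,merge)→138330, (B,nl)→226980 …(+1); best=5880 via (B,hash)
  {CDE}: card=7500; try (C,hash)→4530, (E,hash)→5880, (C,merge)→11310, (E,merge)→21330, (E,nl_idx)→21480, (C,nl)→92100 …(+1); best=4530 via (C,hash)
  {ADE}: card=3000; try (A,hash)→4250, (D,hash)→4500, (D,merge)→9450, (A,nl_idx)→10350, (A,merge)→11150, (A,nl)→77100 …(+1); best=4250 via (A,hash)
  {BCDE}: card=562500; try (B,hash)→14430, (B,merge)→110880, (E,hash)→120780, (B,nl_idx)→627030, (B,nl)→1129530, (E,nl_idx)→1468380 …(+2); best=14430 via (B,hash)
  {ACDE}: card=30000; try (C,hash)→8930, (A,hash)→13430, (C,merge)→44210, (A,nl_idx)→87030, (A,merge)→110330, (C,nl)→364250 …(+1); best=8930 via (C,hash)
  {ABCDE}: card=2250000; try (B,hash)→41330, (B,merge)→490280, (A,hash)→578330, (B,nl_idx)→2498930, (B,nl)→4508930, (A,nl_idx)→6201930 …(+2); best=41330 via (B,hash)

cost=41330; order=D,E,A,C,B; methods=nl_idx,hash,hash,hash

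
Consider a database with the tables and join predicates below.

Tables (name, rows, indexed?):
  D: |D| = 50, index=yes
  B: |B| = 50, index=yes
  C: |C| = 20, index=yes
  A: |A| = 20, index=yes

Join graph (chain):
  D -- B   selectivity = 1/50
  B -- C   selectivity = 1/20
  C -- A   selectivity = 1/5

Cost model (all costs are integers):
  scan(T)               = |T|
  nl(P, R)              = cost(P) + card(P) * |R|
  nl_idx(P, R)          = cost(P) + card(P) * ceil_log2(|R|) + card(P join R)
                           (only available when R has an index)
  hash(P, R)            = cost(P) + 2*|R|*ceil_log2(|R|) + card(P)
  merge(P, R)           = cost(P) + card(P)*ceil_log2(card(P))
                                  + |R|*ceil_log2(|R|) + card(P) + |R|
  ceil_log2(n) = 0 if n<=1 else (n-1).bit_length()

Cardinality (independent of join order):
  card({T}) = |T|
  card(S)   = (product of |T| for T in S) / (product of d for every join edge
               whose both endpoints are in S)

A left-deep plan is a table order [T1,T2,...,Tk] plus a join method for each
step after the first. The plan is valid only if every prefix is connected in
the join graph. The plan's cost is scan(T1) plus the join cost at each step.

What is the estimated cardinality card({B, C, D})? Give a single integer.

50

Tables in S: B(50), C(20), D(50)
Edges inside S: D-B(d=50), B-C(d=20)
numerator = 50 * 20 * 50 = 50000
denominator = 50 * 20 = 1000
card(S) = 50000 / 1000 = 50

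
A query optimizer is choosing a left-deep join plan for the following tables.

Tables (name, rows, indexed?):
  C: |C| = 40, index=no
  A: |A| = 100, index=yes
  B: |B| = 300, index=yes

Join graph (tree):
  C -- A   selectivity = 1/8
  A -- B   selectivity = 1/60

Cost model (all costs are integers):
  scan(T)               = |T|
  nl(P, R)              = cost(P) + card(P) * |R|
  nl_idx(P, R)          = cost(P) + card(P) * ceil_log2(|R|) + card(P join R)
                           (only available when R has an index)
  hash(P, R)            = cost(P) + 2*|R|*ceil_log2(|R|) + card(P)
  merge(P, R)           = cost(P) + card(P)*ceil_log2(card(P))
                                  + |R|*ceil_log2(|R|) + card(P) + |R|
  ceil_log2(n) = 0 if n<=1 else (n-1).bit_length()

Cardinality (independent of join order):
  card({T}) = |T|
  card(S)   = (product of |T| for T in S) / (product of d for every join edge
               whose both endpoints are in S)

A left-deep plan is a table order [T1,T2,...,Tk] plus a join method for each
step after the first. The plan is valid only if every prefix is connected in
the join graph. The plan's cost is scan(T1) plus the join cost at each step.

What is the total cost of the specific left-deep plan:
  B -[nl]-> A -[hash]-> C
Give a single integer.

step 1: scan B: cost=300, card=300
step 2: join A via nl
    card(P join A) = 300*100/(60) = 500
    cost = 300 + 300*100 = 30300
step 3: join C via hash
    card(P join C) = 500*40/(8) = 2500
    cost = 30300 + 2*40*6 + 500 = 31280

31280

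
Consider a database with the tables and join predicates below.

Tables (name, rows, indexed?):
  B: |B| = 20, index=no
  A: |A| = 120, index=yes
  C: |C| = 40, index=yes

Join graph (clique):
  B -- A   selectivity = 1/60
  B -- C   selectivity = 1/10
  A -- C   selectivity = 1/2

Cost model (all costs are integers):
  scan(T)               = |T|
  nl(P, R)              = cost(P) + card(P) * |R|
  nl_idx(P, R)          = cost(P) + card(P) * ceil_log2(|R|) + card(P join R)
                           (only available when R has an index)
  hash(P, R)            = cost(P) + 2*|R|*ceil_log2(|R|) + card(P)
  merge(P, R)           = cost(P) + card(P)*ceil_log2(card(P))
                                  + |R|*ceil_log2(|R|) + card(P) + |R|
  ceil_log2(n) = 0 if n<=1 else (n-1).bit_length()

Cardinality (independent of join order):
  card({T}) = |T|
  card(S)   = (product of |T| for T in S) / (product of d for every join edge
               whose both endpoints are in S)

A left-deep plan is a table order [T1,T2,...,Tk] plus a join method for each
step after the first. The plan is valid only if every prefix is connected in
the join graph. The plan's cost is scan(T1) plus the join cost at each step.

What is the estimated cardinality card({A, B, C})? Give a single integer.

80

Tables in S: A(120), B(20), C(40)
Edges inside S: B-A(d=60), B-C(d=10), A-C(d=2)
numerator = 120 * 20 * 40 = 96000
denominator = 60 * 10 * 2 = 1200
card(S) = 96000 / 1200 = 80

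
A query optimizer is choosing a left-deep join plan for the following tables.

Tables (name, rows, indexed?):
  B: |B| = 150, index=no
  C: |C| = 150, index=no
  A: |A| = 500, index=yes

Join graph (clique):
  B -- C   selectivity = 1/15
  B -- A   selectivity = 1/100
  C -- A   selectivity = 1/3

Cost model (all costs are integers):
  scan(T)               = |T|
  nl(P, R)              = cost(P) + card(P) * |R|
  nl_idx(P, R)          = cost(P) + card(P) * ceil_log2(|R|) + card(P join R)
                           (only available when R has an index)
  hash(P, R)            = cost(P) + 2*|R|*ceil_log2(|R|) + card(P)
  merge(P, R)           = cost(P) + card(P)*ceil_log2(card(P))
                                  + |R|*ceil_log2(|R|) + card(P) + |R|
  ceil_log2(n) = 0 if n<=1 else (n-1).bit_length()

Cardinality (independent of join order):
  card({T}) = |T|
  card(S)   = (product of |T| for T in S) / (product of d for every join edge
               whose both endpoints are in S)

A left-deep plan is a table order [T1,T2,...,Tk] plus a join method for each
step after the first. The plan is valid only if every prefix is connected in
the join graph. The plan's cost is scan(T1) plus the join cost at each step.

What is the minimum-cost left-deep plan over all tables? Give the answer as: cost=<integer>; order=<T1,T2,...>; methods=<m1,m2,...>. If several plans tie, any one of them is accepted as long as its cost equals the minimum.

cost=5400; order=B,A,C; methods=nl_idx,hash

Selinger DP (subsets sized 1..n):
  {B}: scan cost=150, card=150
  {C}: scan cost=150, card=150
  {A}: scan cost=500, card=500
  {BC}: card=1500; try (C,hash)→2700, (B,hash)→2700, (C,merge)→2850, (B,merge)→2850, (C,nl)→22650, (B,nl)→22650; best=2700 via (C,hash)
  {AB}: card=750; try (A,nl_idx)→2250, (B,hash)→3400, (A,merge)→6500, (B,merge)→6850, (A,hash)→9300, (A,nl)→75150 …(+1); best=2250 via (A,nl_idx)
  {AC}: card=25000; try (C,hash)→3400, (A,merge)→6500, (C,merge)→6850, (A,hash)→9300, (A,nl_idx)→26500, (A,nl)→75150 …(+1); best=3400 via (C,hash)
  {ABC}: card=2500; try (C,hash)→5400, (C,merge)→11850, (A,hash)→13200, (A,nl_idx)→18700, (A,merge)→25700, (B,hash)→30800 …(+4); best=5400 via (C,hash)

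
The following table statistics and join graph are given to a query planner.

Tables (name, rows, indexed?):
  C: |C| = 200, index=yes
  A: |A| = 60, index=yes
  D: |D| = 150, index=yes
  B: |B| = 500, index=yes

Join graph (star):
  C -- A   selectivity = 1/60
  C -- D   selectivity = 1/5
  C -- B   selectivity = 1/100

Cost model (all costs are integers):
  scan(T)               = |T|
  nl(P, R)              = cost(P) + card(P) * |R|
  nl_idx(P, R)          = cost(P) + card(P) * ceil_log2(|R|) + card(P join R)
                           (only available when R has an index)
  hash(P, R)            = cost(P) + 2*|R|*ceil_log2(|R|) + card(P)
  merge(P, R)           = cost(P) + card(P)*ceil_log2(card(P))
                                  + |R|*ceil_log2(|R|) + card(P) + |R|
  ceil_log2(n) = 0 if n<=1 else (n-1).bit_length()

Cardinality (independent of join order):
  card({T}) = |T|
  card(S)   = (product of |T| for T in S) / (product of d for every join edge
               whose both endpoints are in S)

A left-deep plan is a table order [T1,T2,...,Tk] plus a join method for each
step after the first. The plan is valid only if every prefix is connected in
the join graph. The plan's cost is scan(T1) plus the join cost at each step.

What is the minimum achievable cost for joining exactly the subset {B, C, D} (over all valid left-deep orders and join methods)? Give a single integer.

Selinger DP over subsets of {B,C,D}:
  {C}: scan cost=200, card=200
  {D}: scan cost=150, card=150
  {B}: scan cost=500, card=500
  {CD}: card=6000; try (D,hash)→2800, (C,merge)→3300, (D,merge)→3350, (C,hash)→3500, (C,nl_idx)→7350, (D,nl_idx)→7800 …(+2); best=2800 via (D,hash)
  {BC}: card=1000; try (B,nl_idx)→3000, (C,hash)→4200, (C,nl_idx)→5500, (B,merge)→7000, (C,merge)→7300, (B,hash)→9400 …(+2); best=3000 via (B,nl_idx)
  {BCD}: card=30000; try (D,hash)→6400, (D,merge)→15350, (B,hash)→17800, (D,nl_idx)→41000, (B,nl_idx)→86800, (B,merge)→91800 …(+2); best=6400 via (D,hash)

6400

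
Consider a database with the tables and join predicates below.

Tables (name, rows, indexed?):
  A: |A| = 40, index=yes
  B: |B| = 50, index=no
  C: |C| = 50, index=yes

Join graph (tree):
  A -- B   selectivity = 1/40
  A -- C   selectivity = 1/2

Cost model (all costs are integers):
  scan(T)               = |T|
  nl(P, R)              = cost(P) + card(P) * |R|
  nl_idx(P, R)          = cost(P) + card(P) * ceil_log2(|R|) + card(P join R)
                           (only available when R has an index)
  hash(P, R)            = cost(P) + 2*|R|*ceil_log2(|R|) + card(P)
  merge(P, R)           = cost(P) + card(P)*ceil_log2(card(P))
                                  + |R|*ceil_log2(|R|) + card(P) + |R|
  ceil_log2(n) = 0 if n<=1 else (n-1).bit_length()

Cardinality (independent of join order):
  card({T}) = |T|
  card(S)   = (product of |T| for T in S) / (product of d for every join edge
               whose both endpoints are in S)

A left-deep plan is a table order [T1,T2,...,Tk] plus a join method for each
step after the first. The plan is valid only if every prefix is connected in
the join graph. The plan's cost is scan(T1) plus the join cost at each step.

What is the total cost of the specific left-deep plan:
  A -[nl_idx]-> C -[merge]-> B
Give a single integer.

12630

step 1: scan A: cost=40, card=40
step 2: join C via nl_idx
    card(P join C) = 40*50/(2) = 1000
    cost = 40 + 40*6 + 1000 = 1280
step 3: join B via merge
    card(P join B) = 1000*50/(40) = 1250
    cost = 1280 + 1000*10 + 50*6 + 1000 + 50 = 12630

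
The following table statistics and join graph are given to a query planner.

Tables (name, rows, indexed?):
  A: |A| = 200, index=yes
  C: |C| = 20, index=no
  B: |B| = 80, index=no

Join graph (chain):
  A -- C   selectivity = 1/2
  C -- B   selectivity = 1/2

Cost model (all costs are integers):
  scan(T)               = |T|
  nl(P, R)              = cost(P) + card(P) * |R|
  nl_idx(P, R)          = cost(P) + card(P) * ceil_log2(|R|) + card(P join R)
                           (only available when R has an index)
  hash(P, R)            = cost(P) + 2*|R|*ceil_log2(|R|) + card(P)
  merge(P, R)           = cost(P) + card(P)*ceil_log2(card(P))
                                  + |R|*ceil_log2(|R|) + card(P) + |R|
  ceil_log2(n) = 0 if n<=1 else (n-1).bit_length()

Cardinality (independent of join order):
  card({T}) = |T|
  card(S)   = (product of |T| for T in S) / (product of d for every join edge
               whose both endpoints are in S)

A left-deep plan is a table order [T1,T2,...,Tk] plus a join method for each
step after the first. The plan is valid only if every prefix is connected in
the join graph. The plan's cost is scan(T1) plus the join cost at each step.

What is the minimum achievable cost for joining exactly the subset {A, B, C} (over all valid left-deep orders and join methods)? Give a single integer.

3720

Selinger DP over subsets of {A,B,C}:
  {A}: scan cost=200, card=200
  {C}: scan cost=20, card=20
  {B}: scan cost=80, card=80
  {AC}: card=2000; try (C,hash)→600, (A,merge)→1940, (C,merge)→2120, (A,nl_idx)→2180, (A,hash)→3240, (A,nl)→4020 …(+1); best=600 via (C,hash)
  {BC}: card=800; try (C,hash)→360, (B,merge)→780, (C,merge)→840, (B,hash)→1160, (B,nl)→1620, (C,nl)→1680; best=360 via (C,hash)
  {ABC}: card=80000; try (B,hash)→3720, (A,hash)→4360, (A,merge)→10960, (B,merge)→25240, (A,nl_idx)→86760, (A,nl)→160360 …(+1); best=3720 via (B,hash)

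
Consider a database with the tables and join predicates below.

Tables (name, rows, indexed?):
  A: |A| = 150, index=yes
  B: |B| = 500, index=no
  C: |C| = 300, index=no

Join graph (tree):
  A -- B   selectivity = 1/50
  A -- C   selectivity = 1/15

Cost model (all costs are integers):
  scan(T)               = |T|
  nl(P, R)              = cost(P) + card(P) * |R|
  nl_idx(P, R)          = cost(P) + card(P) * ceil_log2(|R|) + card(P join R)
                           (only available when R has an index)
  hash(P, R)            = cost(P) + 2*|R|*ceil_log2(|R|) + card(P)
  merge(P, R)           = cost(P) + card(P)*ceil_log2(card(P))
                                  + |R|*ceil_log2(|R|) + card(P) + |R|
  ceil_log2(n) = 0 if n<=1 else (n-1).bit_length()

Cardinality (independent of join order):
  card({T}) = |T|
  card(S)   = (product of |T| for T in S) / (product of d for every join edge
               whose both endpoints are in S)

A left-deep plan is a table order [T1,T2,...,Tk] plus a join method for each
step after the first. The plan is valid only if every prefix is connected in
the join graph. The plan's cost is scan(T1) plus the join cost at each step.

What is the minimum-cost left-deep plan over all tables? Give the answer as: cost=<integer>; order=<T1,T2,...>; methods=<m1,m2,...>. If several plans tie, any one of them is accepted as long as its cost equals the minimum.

cost=10300; order=B,A,C; methods=hash,hash

Selinger DP (subsets sized 1..n):
  {A}: scan cost=150, card=150
  {B}: scan cost=500, card=500
  {C}: scan cost=300, card=300
  {AB}: card=1500; try (A,hash)→3400, (A,nl_idx)→6000, (B,merge)→6500, (A,merge)→6850, (B,hash)→9300, (B,nl)→75150 …(+1); best=3400 via (A,hash)
  {AC}: card=3000; try (A,hash)→3000, (C,merge)→4500, (A,merge)→4650, (C,hash)→5700, (A,nl_idx)→5700, (C,nl)→45150 …(+1); best=3000 via (A,hash)
  {ABC}: card=30000; try (C,hash)→10300, (B,hash)→15000, (C,merge)→24400, (B,merge)→47000, (C,nl)→453400, (B,nl)→1503000; best=10300 via (C,hash)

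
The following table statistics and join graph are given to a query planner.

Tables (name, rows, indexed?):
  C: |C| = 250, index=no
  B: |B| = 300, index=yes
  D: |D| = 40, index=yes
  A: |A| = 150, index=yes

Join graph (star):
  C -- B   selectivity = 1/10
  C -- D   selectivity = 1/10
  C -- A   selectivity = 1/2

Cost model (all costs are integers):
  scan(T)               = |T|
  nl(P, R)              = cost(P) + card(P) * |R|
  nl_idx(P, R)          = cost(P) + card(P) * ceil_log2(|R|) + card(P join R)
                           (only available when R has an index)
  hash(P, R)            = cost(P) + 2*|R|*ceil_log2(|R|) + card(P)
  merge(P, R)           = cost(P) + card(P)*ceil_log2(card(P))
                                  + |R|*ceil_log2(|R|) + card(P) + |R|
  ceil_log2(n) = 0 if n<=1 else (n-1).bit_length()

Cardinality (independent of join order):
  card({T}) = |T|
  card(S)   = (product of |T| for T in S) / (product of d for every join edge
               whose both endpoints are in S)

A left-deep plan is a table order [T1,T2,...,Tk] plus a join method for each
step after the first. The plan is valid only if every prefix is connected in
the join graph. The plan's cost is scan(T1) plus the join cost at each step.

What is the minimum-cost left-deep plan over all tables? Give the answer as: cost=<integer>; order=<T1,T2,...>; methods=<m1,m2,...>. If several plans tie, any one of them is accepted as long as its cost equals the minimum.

cost=39780; order=C,D,B,A; methods=hash,hash,hash

Selinger DP (subsets sized 1..n):
  {C}: scan cost=250, card=250
  {B}: scan cost=300, card=300
  {D}: scan cost=40, card=40
  {A}: scan cost=150, card=150
  {BC}: card=7500; try (C,hash)→4600, (B,merge)→5500, (C,merge)→5550, (B,hash)→5900, (B,nl_idx)→10000, (B,nl)→75250 …(+1); best=4600 via (C,hash)
  {CD}: card=1000; try (D,hash)→980, (C,merge)→2570, (D,nl_idx)→2750, (D,merge)→2780, (C,hash)→4080, (C,nl)→10040 …(+1); best=980 via (D,hash)
  {AC}: card=18750; try (A,hash)→2900, (C,merge)→3750, (A,merge)→3850, (C,hash)→4300, (A,nl_idx)→21000, (C,nl)→37650 …(+1); best=2900 via (A,hash)
  {BCD}: card=30000; try (B,hash)→7380, (D,hash)→12580, (B,merge)→14980, (B,nl_idx)→39980, (D,nl_idx)→79600, (D,merge)→109880 …(+2); best=7380 via (B,hash)
  {ABC}: card=562500; try (A,hash)→14500, (B,hash)→27050, (A,merge)→110950, (B,merge)→305900, (A,nl_idx)→627100, (B,nl_idx)→734150 …(+2); best=14500 via (A,hash)
  {ACD}: card=75000; try (A,hash)→4380, (A,merge)→13330, (D,hash)→22130, (A,nl_idx)→83980, (A,nl)→150980, (D,nl_idx)→190400 …(+2); best=4380 via (A,hash)
  {ABCD}: card=2250000; try (A,hash)→39780, (B,hash)→84780, (A,merge)→488730, (D,hash)→577480, (B,merge)→1357380, (A,nl_idx)→2497380 …(+6); best=39780 via (A,hash)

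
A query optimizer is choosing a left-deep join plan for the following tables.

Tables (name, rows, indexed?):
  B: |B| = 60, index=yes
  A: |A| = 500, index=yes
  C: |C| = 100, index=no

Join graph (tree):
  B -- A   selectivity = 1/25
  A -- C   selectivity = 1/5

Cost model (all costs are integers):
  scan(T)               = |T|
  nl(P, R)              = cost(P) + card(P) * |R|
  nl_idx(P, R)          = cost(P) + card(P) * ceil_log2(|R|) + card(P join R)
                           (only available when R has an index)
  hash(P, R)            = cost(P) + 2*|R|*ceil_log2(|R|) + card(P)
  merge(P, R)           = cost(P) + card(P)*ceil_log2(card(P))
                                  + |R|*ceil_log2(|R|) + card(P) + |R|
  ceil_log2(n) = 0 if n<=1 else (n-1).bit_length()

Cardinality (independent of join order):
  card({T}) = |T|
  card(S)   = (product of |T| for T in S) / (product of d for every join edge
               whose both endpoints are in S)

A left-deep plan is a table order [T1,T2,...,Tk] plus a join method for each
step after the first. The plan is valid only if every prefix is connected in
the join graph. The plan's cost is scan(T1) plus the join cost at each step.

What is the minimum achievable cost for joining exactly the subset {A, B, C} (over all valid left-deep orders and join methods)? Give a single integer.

4320

Selinger DP over subsets of {A,B,C}:
  {B}: scan cost=60, card=60
  {A}: scan cost=500, card=500
  {C}: scan cost=100, card=100
  {AB}: card=1200; try (B,hash)→1720, (A,nl_idx)→1800, (B,nl_idx)→4700, (A,merge)→5480, (B,merge)→5920, (A,hash)→9120 …(+2); best=1720 via (B,hash)
  {AC}: card=10000; try (C,hash)→2400, (A,merge)→5900, (C,merge)→6300, (A,hash)→9200, (A,nl_idx)→11000, (A,nl)→50100 …(+1); best=2400 via (C,hash)
  {ABC}: card=24000; try (C,hash)→4320, (B,hash)→13120, (C,merge)→16920, (B,nl_idx)→86400, (C,nl)→121720, (B,merge)→152820 …(+1); best=4320 via (C,hash)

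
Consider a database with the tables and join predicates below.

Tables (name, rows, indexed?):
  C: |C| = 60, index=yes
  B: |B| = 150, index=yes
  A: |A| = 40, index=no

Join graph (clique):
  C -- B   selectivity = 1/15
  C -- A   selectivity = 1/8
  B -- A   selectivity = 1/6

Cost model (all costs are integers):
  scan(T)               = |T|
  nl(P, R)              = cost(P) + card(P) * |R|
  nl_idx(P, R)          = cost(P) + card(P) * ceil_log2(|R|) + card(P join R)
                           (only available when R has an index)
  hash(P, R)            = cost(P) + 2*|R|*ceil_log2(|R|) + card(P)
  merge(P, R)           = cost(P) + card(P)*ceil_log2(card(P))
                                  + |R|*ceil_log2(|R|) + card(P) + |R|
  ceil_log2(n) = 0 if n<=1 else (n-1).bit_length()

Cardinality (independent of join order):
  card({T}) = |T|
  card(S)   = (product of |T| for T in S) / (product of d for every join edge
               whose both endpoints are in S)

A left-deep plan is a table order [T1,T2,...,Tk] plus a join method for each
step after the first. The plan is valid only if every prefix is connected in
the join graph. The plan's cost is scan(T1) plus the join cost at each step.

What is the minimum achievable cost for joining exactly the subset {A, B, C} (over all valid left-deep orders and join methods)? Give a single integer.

2100

Selinger DP over subsets of {A,B,C}:
  {C}: scan cost=60, card=60
  {B}: scan cost=150, card=150
  {A}: scan cost=40, card=40
  {BC}: card=600; try (C,hash)→1020, (B,nl_idx)→1140, (C,nl_idx)→1650, (B,merge)→1830, (C,merge)→1920, (B,hash)→2520 …(+2); best=1020 via (C,hash)
  {AC}: card=300; try (C,nl_idx)→580, (A,hash)→600, (C,merge)→740, (A,merge)→760, (C,hash)→800, (C,nl)→2440 …(+1); best=580 via (C,nl_idx)
  {AB}: card=1000; try (A,hash)→780, (B,nl_idx)→1360, (B,merge)→1670, (A,merge)→1780, (B,hash)→2480, (B,nl)→6040 …(+1); best=780 via (A,hash)
  {ABC}: card=500; try (A,hash)→2100, (C,hash)→2500, (B,hash)→3280, (B,nl_idx)→3480, (B,merge)→4930, (C,nl_idx)→7280 …(+5); best=2100 via (A,hash)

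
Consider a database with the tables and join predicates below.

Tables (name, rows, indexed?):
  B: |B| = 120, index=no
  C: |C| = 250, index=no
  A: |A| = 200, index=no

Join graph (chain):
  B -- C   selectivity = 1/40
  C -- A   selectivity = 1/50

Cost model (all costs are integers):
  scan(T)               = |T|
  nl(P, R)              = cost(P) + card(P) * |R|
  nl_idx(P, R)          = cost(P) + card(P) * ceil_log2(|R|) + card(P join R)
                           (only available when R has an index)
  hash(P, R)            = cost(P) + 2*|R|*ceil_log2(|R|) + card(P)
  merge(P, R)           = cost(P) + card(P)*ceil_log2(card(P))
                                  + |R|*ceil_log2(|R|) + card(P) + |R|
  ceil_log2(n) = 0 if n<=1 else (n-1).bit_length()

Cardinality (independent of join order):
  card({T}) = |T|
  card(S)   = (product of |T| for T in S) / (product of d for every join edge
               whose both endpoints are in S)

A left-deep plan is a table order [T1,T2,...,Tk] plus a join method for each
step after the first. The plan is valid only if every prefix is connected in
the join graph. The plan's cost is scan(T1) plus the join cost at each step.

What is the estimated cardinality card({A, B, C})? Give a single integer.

3000

Tables in S: A(200), B(120), C(250)
Edges inside S: B-C(d=40), C-A(d=50)
numerator = 200 * 120 * 250 = 6000000
denominator = 40 * 50 = 2000
card(S) = 6000000 / 2000 = 3000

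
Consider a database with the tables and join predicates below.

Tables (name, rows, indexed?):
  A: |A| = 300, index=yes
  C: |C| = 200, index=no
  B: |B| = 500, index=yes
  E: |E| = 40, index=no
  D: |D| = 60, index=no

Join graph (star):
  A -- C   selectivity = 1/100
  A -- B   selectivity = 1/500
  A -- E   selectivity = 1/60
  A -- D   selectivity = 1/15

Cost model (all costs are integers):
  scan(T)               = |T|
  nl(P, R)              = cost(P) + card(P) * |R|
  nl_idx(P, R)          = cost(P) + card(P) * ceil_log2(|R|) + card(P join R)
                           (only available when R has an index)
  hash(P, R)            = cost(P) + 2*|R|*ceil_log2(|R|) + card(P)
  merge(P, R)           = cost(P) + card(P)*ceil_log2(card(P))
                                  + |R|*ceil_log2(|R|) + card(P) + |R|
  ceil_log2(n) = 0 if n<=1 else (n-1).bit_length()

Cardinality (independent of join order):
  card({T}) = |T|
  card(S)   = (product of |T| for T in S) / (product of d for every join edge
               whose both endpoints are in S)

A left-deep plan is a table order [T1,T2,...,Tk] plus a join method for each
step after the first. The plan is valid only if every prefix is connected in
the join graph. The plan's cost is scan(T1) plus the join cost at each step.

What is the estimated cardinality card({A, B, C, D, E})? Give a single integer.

Tables in S: A(300), B(500), C(200), D(60), E(40)
Edges inside S: A-C(d=100), A-B(d=500), A-E(d=60), A-D(d=15)
numerator = 300 * 500 * 200 * 60 * 40 = 72000000000
denominator = 100 * 500 * 60 * 15 = 45000000
card(S) = 72000000000 / 45000000 = 1600

1600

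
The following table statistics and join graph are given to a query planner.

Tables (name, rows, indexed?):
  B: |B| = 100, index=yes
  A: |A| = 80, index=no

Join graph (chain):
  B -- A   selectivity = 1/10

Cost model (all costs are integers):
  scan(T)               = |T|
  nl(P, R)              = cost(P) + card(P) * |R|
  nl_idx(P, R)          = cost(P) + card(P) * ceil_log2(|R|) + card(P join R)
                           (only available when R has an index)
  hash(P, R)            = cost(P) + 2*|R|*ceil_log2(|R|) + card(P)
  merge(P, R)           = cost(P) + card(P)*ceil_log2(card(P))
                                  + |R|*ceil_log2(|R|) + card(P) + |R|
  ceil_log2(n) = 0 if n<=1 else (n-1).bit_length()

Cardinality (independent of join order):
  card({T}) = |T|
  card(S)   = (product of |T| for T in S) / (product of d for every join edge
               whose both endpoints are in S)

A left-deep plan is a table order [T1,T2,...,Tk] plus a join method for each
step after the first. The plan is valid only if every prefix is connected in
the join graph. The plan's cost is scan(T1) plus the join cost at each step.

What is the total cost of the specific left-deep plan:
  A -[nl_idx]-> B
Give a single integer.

1440

step 1: scan A: cost=80, card=80
step 2: join B via nl_idx
    card(P join B) = 80*100/(10) = 800
    cost = 80 + 80*7 + 800 = 1440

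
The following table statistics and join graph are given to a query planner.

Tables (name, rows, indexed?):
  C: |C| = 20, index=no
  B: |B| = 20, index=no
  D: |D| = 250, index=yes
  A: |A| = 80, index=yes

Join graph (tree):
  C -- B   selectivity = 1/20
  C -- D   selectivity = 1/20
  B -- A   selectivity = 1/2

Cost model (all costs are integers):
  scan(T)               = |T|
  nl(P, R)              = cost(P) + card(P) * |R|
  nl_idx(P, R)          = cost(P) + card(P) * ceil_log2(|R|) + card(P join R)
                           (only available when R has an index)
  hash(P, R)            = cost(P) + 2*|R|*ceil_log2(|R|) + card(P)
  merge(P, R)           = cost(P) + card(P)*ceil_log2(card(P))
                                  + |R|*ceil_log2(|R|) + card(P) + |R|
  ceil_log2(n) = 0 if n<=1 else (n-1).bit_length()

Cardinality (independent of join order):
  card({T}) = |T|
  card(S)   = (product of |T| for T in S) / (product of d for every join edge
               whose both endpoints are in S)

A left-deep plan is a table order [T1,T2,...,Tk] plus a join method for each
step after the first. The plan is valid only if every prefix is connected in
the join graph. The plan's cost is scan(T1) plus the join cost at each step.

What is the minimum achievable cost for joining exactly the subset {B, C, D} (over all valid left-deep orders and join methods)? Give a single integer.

650

Selinger DP over subsets of {B,C,D}:
  {C}: scan cost=20, card=20
  {B}: scan cost=20, card=20
  {D}: scan cost=250, card=250
  {BC}: card=20; try (C,hash)→240, (B,hash)→240, (C,merge)→260, (B,merge)→260, (C,nl)→420, (B,nl)→420; best=240 via (C,hash)
  {CD}: card=250; try (D,nl_idx)→430, (C,hash)→700, (D,merge)→2390, (C,merge)→2620, (D,hash)→4040, (D,nl)→5020 …(+1); best=430 via (D,nl_idx)
  {BCD}: card=250; try (D,nl_idx)→650, (B,hash)→880, (D,merge)→2610, (B,merge)→2800, (D,hash)→4260, (D,nl)→5240 …(+1); best=650 via (D,nl_idx)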